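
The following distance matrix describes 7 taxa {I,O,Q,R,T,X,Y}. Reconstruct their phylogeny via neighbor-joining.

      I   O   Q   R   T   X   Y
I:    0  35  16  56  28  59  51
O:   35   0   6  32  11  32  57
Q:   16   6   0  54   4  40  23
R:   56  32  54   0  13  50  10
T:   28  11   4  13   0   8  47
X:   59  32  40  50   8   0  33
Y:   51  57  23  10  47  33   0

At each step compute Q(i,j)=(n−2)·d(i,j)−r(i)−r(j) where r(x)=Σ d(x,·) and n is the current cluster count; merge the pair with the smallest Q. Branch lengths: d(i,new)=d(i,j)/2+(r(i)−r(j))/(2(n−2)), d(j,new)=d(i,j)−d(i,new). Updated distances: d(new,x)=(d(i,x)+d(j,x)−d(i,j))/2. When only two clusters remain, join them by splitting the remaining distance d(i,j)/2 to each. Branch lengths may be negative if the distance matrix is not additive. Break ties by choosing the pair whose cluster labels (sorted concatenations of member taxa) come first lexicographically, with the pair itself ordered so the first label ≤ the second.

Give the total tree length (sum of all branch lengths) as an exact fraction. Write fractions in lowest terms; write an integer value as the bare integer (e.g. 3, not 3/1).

step 1: merge (R,Y) at d=10, Q=-386; branch lengths R→22/5, Y→28/5; new cluster RY
  updated: d(I,RY)=97/2, d(O,RY)=79/2, d(Q,RY)=67/2, d(RY,T)=25, d(RY,X)=73/2
step 2: merge (I,Q) at d=16, Q=-222; branch lengths I→151/8, Q→-23/8; new cluster IQ
  updated: d(IQ,O)=25/2, d(IQ,RY)=33, d(IQ,T)=8, d(IQ,X)=83/2
step 3: merge (IQ,O) at d=25/2, Q=-305/2; branch lengths IQ→25/4, O→25/4; new cluster IOQ
  updated: d(IOQ,RY)=30, d(IOQ,T)=13/4, d(IOQ,X)=61/2
step 4: merge (IOQ,RY) at d=30, Q=-381/4; branch lengths IOQ→129/16, RY→351/16; new cluster IOQRY
  updated: d(IOQRY,T)=-7/8, d(IOQRY,X)=37/2
step 5: merge (IOQRY,T) at d=-7/8, Q=-205/8; branch lengths IOQRY→77/16, T→-91/16; new cluster IOQRTY
  updated: d(IOQRTY,X)=219/16
step 6: merge (IOQRTY,X) at d=219/16; branch lengths IOQRTY→219/32, X→219/32; new cluster IOQRTXY
final tree: (((((I:151/8,Q:-23/8):25/4,O:25/4):129/16,(R:22/5,Y:28/5):351/16):77/16,T:-91/16):219/32,X:219/32)
total length: 1301/16

1301/16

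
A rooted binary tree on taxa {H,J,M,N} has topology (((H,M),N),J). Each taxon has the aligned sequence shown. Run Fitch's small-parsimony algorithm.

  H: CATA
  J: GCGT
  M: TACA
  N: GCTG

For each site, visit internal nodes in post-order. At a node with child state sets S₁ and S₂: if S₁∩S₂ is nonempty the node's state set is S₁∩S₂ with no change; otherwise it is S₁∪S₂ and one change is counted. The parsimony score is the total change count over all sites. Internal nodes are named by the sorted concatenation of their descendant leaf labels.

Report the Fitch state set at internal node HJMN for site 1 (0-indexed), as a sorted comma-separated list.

C

HM@0: {C} ∪ {T} = {C,T} (union, +1)
HMN@0: {C,T} ∪ {G} = {C,G,T} (union, +1)
HJMN@0: {C,G,T} ∩ {G} = {G} (intersection, +0)
HM@1: {A} ∩ {A} = {A} (intersection, +0)
HMN@1: {A} ∪ {C} = {A,C} (union, +1)
HJMN@1: {A,C} ∩ {C} = {C} (intersection, +0)
HM@2: {T} ∪ {C} = {C,T} (union, +1)
HMN@2: {C,T} ∩ {T} = {T} (intersection, +0)
HJMN@2: {T} ∪ {G} = {G,T} (union, +1)
HM@3: {A} ∩ {A} = {A} (intersection, +0)
HMN@3: {A} ∪ {G} = {A,G} (union, +1)
HJMN@3: {A,G} ∪ {T} = {A,G,T} (union, +1)
per-site changes: [2, 1, 2, 2]; total = 7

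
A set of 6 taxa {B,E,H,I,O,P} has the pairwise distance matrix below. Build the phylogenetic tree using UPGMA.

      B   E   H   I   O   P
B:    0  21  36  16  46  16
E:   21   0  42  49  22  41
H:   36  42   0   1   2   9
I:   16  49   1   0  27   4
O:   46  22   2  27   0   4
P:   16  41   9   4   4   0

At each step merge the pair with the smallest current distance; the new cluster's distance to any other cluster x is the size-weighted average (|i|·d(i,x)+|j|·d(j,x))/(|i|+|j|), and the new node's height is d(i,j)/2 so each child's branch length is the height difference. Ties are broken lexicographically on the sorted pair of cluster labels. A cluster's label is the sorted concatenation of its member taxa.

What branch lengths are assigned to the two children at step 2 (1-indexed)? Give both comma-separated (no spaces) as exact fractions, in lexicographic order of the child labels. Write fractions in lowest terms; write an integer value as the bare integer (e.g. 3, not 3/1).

2,2

iteration 1: select H,I (d=1); attach at lengths (1/2, 1/2); label the merged cluster HI
  updated: d(B,HI)=26, d(E,HI)=91/2, d(HI,O)=29/2, d(HI,P)=13/2
iteration 2: select O,P (d=4); attach at lengths (2, 2); label the merged cluster OP
  updated: d(B,OP)=31, d(E,OP)=63/2, d(HI,OP)=21/2
iteration 3: select HI,OP (d=21/2); attach at lengths (19/4, 13/4); label the merged cluster HIOP
  updated: d(B,HIOP)=57/2, d(E,HIOP)=77/2
iteration 4: select B,E (d=21); attach at lengths (21/2, 21/2); label the merged cluster BE
  updated: d(BE,HIOP)=67/2
iteration 5: select BE,HIOP (d=67/2); attach at lengths (25/4, 23/2); label the merged cluster BEHIOP
final tree: ((B:21/2,E:21/2):25/4,((H:1/2,I:1/2):19/4,(O:2,P:2):13/4):23/2)
total length: 207/4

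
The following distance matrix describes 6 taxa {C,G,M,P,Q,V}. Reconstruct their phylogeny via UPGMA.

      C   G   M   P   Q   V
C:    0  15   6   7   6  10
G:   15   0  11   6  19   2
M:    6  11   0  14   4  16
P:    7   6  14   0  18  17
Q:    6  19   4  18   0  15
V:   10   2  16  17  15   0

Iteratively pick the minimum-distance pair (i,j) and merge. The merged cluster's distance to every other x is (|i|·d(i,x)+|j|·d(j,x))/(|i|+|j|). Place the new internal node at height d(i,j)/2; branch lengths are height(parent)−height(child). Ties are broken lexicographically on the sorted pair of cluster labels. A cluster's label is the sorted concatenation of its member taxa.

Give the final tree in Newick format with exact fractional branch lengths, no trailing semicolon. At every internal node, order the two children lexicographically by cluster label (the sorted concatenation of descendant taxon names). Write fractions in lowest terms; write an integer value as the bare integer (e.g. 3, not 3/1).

step 1: merge (G,V) at d=2; branch lengths G→1, V→1; new cluster GV
  updated: d(C,GV)=25/2, d(GV,M)=27/2, d(GV,P)=23/2, d(GV,Q)=17
step 2: merge (M,Q) at d=4; branch lengths M→2, Q→2; new cluster MQ
  updated: d(C,MQ)=6, d(GV,MQ)=61/4, d(MQ,P)=16
step 3: merge (C,MQ) at d=6; branch lengths C→3, MQ→1; new cluster CMQ
  updated: d(CMQ,GV)=43/3, d(CMQ,P)=13
step 4: merge (GV,P) at d=23/2; branch lengths GV→19/4, P→23/4; new cluster GPV
  updated: d(CMQ,GPV)=125/9
step 5: merge (CMQ,GPV) at d=125/9; branch lengths CMQ→71/18, GPV→43/36; new cluster CGMPQV
final tree: ((C:3,(M:2,Q:2):1):71/18,((G:1,V:1):19/4,P:23/4):43/36)
total length: 923/36

((C:3,(M:2,Q:2):1):71/18,((G:1,V:1):19/4,P:23/4):43/36)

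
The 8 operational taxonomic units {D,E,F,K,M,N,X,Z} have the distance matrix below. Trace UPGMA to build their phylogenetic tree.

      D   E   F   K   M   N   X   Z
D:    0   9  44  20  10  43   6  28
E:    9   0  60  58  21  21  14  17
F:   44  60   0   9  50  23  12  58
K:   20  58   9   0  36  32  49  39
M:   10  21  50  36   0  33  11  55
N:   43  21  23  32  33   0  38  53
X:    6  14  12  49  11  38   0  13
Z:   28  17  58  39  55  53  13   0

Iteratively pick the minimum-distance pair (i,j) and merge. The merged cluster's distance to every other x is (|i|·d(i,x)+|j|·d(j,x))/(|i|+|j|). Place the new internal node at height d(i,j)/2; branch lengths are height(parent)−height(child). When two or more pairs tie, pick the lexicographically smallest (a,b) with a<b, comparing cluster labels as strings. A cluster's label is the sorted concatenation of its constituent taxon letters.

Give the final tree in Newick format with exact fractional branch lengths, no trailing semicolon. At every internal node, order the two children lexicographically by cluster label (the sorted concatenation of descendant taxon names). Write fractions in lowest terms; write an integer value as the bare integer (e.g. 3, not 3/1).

(((((D:3,X:3):9/4,M:21/4):25/12,E:22/3):163/24,Z:113/8):761/120,((F:9/2,K:9/2):37/4,N:55/4):403/60)

step 1: merge (D,X) at d=6; branch lengths D→3, X→3; new cluster DX
  updated: d(DX,E)=23/2, d(DX,F)=28, d(DX,K)=69/2, d(DX,M)=21/2, d(DX,N)=81/2, d(DX,Z)=41/2
step 2: merge (F,K) at d=9; branch lengths F→9/2, K→9/2; new cluster FK
  updated: d(DX,FK)=125/4, d(E,FK)=59, d(FK,M)=43, d(FK,N)=55/2, d(FK,Z)=97/2
step 3: merge (DX,M) at d=21/2; branch lengths DX→9/4, M→21/4; new cluster DMX
  updated: d(DMX,E)=44/3, d(DMX,FK)=211/6, d(DMX,N)=38, d(DMX,Z)=32
step 4: merge (DMX,E) at d=44/3; branch lengths DMX→25/12, E→22/3; new cluster DEMX
  updated: d(DEMX,FK)=329/8, d(DEMX,N)=135/4, d(DEMX,Z)=113/4
step 5: merge (FK,N) at d=55/2; branch lengths FK→37/4, N→55/4; new cluster FKN
  updated: d(DEMX,FKN)=116/3, d(FKN,Z)=50
step 6: merge (DEMX,Z) at d=113/4; branch lengths DEMX→163/24, Z→113/8; new cluster DEMXZ
  updated: d(DEMXZ,FKN)=614/15
step 7: merge (DEMXZ,FKN) at d=614/15; branch lengths DEMXZ→761/120, FKN→403/60; new cluster DEFKMNXZ
final tree: (((((D:3,X:3):9/4,M:21/4):25/12,E:22/3):163/24,Z:113/8):761/120,((F:9/2,K:9/2):37/4,N:55/4):403/60)
total length: 10667/120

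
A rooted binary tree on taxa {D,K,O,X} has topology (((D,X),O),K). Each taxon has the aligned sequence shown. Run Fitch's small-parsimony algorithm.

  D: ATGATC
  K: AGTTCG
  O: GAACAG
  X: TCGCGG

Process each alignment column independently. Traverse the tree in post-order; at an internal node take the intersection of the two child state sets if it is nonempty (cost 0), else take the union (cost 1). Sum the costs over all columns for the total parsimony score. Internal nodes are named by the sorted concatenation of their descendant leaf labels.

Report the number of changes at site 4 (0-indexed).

site 0, node DX: D={A} ∪ X={T} → {A,T} (+1)
site 0, node DOX: DX={A,T} ∪ O={G} → {A,G,T} (+1)
site 0, node DKOX: DOX={A,G,T} ∩ K={A} → {A} (+0)
site 1, node DX: D={T} ∪ X={C} → {C,T} (+1)
site 1, node DOX: DX={C,T} ∪ O={A} → {A,C,T} (+1)
site 1, node DKOX: DOX={A,C,T} ∪ K={G} → {A,C,G,T} (+1)
site 2, node DX: D={G} ∩ X={G} → {G} (+0)
site 2, node DOX: DX={G} ∪ O={A} → {A,G} (+1)
site 2, node DKOX: DOX={A,G} ∪ K={T} → {A,G,T} (+1)
site 3, node DX: D={A} ∪ X={C} → {A,C} (+1)
site 3, node DOX: DX={A,C} ∩ O={C} → {C} (+0)
site 3, node DKOX: DOX={C} ∪ K={T} → {C,T} (+1)
site 4, node DX: D={T} ∪ X={G} → {G,T} (+1)
site 4, node DOX: DX={G,T} ∪ O={A} → {A,G,T} (+1)
site 4, node DKOX: DOX={A,G,T} ∪ K={C} → {A,C,G,T} (+1)
site 5, node DX: D={C} ∪ X={G} → {C,G} (+1)
site 5, node DOX: DX={C,G} ∩ O={G} → {G} (+0)
site 5, node DKOX: DOX={G} ∩ K={G} → {G} (+0)
per-site changes: [2, 3, 2, 2, 3, 1]; total = 13

3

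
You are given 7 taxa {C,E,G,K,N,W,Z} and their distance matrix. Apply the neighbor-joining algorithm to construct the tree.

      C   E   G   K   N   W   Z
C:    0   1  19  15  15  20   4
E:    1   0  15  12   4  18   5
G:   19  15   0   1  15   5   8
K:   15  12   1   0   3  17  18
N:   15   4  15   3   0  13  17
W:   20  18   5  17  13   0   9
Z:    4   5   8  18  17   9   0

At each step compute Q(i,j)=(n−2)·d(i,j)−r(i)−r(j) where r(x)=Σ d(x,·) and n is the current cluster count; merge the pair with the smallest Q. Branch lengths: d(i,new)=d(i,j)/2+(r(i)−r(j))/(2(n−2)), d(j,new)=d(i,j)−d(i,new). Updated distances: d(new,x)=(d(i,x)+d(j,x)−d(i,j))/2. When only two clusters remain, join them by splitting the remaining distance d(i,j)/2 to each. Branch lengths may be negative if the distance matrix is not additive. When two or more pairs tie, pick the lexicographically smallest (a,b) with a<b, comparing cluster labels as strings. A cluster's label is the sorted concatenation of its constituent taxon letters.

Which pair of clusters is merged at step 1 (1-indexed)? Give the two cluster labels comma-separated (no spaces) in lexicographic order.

step 1: merge (C,E) at d=1, Q=-124; branch lengths C→12/5, E→-7/5; new cluster CE
  updated: d(CE,G)=33/2, d(CE,K)=13, d(CE,N)=9, d(CE,W)=37/2, d(CE,Z)=4
step 2: merge (CE,Z) at d=4, Q=-101; branch lengths CE→21/8, Z→11/8; new cluster CEZ
  updated: d(CEZ,G)=41/4, d(CEZ,K)=27/2, d(CEZ,N)=11, d(CEZ,W)=47/4
step 3: merge (K,N) at d=3, Q=-135/2; branch lengths K→1/4, N→11/4; new cluster KN
  updated: d(CEZ,KN)=43/4, d(G,KN)=13/2, d(KN,W)=27/2
step 4: merge (CEZ,KN) at d=43/4, Q=-42; branch lengths CEZ→47/8, KN→39/8; new cluster CEKNZ
  updated: d(CEKNZ,G)=3, d(CEKNZ,W)=29/4
step 5: merge (CEKNZ,G) at d=3, Q=-61/4; branch lengths CEKNZ→21/8, G→3/8; new cluster CEGKNZ
  updated: d(CEGKNZ,W)=37/8
step 6: merge (CEGKNZ,W) at d=37/8; branch lengths CEGKNZ→37/16, W→37/16; new cluster CEGKNWZ
final tree: (((((C:12/5,E:-7/5):21/8,Z:11/8):47/8,(K:1/4,N:11/4):39/8):21/8,G:3/8):37/16,W:37/16)
total length: 211/8

C,E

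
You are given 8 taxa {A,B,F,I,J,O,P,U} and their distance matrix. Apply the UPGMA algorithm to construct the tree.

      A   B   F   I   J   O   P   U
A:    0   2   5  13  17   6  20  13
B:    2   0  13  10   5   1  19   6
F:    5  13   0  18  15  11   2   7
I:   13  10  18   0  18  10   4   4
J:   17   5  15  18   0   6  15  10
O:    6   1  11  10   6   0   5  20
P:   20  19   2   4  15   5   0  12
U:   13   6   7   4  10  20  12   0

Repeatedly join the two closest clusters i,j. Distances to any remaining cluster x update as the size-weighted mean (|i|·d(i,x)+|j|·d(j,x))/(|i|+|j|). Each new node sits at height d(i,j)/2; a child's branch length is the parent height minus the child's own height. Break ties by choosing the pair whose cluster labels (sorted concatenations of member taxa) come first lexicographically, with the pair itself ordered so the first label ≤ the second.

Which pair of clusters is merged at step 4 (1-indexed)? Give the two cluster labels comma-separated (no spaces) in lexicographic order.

I,U

1. join B+O (d=1) ⇒ BO; edges |B|=1/2, |O|=1/2
  updated: d(A,BO)=4, d(BO,F)=12, d(BO,I)=10, d(BO,J)=11/2, d(BO,P)=12, d(BO,U)=13
2. join F+P (d=2) ⇒ FP; edges |F|=1, |P|=1
  updated: d(A,FP)=25/2, d(BO,FP)=12, d(FP,I)=11, d(FP,J)=15, d(FP,U)=19/2
3. join A+BO (d=4) ⇒ ABO; edges |A|=2, |BO|=3/2
  updated: d(ABO,FP)=73/6, d(ABO,I)=11, d(ABO,J)=28/3, d(ABO,U)=13
4. join I+U (d=4) ⇒ IU; edges |I|=2, |U|=2
  updated: d(ABO,IU)=12, d(FP,IU)=41/4, d(IU,J)=14
5. join ABO+J (d=28/3) ⇒ ABJO; edges |ABO|=8/3, |J|=14/3
  updated: d(ABJO,FP)=103/8, d(ABJO,IU)=25/2
6. join FP+IU (d=41/4) ⇒ FIPU; edges |FP|=33/8, |IU|=25/8
  updated: d(ABJO,FIPU)=203/16
7. join ABJO+FIPU (d=203/16) ⇒ ABFIJOPU; edges |ABJO|=161/96, |FIPU|=39/32
final tree: (((A:2,(B:1/2,O:1/2):3/2):8/3,J:14/3):161/96,((F:1,P:1):33/8,(I:2,U:2):25/8):39/32)
total length: 1343/48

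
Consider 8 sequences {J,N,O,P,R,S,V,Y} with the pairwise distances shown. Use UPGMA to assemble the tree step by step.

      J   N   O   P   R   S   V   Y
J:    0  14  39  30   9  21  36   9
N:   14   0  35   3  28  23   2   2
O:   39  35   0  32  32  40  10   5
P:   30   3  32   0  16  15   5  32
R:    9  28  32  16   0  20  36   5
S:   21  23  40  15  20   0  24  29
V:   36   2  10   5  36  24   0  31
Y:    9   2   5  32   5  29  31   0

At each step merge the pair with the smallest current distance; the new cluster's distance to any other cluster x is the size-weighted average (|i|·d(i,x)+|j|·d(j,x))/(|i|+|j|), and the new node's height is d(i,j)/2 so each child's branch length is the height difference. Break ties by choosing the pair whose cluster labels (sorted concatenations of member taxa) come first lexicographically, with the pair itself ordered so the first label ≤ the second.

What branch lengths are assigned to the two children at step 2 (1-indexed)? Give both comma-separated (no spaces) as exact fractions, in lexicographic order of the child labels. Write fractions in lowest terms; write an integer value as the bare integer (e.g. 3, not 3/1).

1,2

iteration 1: select N,V (d=2); attach at lengths (1, 1); label the merged cluster NV
  updated: d(J,NV)=25, d(NV,O)=45/2, d(NV,P)=4, d(NV,R)=32, d(NV,S)=47/2, d(NV,Y)=33/2
iteration 2: select NV,P (d=4); attach at lengths (1, 2); label the merged cluster NPV
  updated: d(J,NPV)=80/3, d(NPV,O)=77/3, d(NPV,R)=80/3, d(NPV,S)=62/3, d(NPV,Y)=65/3
iteration 3: select O,Y (d=5); attach at lengths (5/2, 5/2); label the merged cluster OY
  updated: d(J,OY)=24, d(NPV,OY)=71/3, d(OY,R)=37/2, d(OY,S)=69/2
iteration 4: select J,R (d=9); attach at lengths (9/2, 9/2); label the merged cluster JR
  updated: d(JR,NPV)=80/3, d(JR,OY)=85/4, d(JR,S)=41/2
iteration 5: select JR,S (d=41/2); attach at lengths (23/4, 41/4); label the merged cluster JRS
  updated: d(JRS,NPV)=74/3, d(JRS,OY)=77/3
iteration 6: select NPV,OY (d=71/3); attach at lengths (59/6, 28/3); label the merged cluster NOPVY
  updated: d(JRS,NOPVY)=376/15
iteration 7: select JRS,NOPVY (d=376/15); attach at lengths (137/60, 7/10); label the merged cluster JNOPRSVY
final tree: (((J:9/2,R:9/2):23/4,S:41/4):137/60,(((N:1,V:1):1,P:2):59/6,(O:5/2,Y:5/2):28/3):7/10)
total length: 1143/20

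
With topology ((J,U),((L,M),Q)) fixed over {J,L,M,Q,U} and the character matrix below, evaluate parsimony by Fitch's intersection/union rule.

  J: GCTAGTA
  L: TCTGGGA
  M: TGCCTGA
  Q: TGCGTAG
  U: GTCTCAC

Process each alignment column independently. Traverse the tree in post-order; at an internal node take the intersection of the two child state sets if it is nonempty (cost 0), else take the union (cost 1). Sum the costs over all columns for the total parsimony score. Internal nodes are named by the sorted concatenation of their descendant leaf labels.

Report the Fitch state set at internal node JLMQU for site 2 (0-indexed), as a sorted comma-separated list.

C

site 0, node JU: J={G} ∩ U={G} → {G} (+0)
site 0, node LM: L={T} ∩ M={T} → {T} (+0)
site 0, node LMQ: LM={T} ∩ Q={T} → {T} (+0)
site 0, node JLMQU: JU={G} ∪ LMQ={T} → {G,T} (+1)
site 1, node JU: J={C} ∪ U={T} → {C,T} (+1)
site 1, node LM: L={C} ∪ M={G} → {C,G} (+1)
site 1, node LMQ: LM={C,G} ∩ Q={G} → {G} (+0)
site 1, node JLMQU: JU={C,T} ∪ LMQ={G} → {C,G,T} (+1)
site 2, node JU: J={T} ∪ U={C} → {C,T} (+1)
site 2, node LM: L={T} ∪ M={C} → {C,T} (+1)
site 2, node LMQ: LM={C,T} ∩ Q={C} → {C} (+0)
site 2, node JLMQU: JU={C,T} ∩ LMQ={C} → {C} (+0)
site 3, node JU: J={A} ∪ U={T} → {A,T} (+1)
site 3, node LM: L={G} ∪ M={C} → {C,G} (+1)
site 3, node LMQ: LM={C,G} ∩ Q={G} → {G} (+0)
site 3, node JLMQU: JU={A,T} ∪ LMQ={G} → {A,G,T} (+1)
site 4, node JU: J={G} ∪ U={C} → {C,G} (+1)
site 4, node LM: L={G} ∪ M={T} → {G,T} (+1)
site 4, node LMQ: LM={G,T} ∩ Q={T} → {T} (+0)
site 4, node JLMQU: JU={C,G} ∪ LMQ={T} → {C,G,T} (+1)
site 5, node JU: J={T} ∪ U={A} → {A,T} (+1)
site 5, node LM: L={G} ∩ M={G} → {G} (+0)
site 5, node LMQ: LM={G} ∪ Q={A} → {A,G} (+1)
site 5, node JLMQU: JU={A,T} ∩ LMQ={A,G} → {A} (+0)
site 6, node JU: J={A} ∪ U={C} → {A,C} (+1)
site 6, node LM: L={A} ∩ M={A} → {A} (+0)
site 6, node LMQ: LM={A} ∪ Q={G} → {A,G} (+1)
site 6, node JLMQU: JU={A,C} ∩ LMQ={A,G} → {A} (+0)
per-site changes: [1, 3, 2, 3, 3, 2, 2]; total = 16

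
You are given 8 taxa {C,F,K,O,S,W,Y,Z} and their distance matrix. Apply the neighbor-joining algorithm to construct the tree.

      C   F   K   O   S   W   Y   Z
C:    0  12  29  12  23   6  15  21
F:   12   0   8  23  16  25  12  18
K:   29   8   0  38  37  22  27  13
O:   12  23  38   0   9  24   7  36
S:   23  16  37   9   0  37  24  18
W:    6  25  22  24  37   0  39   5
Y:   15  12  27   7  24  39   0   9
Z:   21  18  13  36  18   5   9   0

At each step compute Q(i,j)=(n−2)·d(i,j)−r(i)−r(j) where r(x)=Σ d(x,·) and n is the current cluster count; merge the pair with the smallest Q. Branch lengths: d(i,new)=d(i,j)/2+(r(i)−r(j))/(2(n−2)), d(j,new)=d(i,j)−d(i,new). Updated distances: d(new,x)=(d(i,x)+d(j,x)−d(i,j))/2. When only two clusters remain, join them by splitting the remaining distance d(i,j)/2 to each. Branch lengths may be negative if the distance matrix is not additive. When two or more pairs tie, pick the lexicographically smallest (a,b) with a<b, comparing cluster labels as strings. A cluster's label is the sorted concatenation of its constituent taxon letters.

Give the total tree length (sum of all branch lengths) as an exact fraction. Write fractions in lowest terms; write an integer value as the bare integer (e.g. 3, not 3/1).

step 1: merge (O,S) at d=9, Q=-259; branch lengths O→13/4, S→23/4; new cluster OS
  updated: d(C,OS)=13, d(F,OS)=15, d(K,OS)=33, d(OS,W)=26, d(OS,Y)=11, d(OS,Z)=45/2
step 2: merge (C,W) at d=6, Q=-189; branch lengths C→3/10, W→57/10; new cluster CW
  updated: d(CW,F)=31/2, d(CW,K)=45/2, d(CW,OS)=33/2, d(CW,Y)=24, d(CW,Z)=10
step 3: merge (F,K) at d=8, Q=-140; branch lengths F→-3/8, K→67/8; new cluster FK
  updated: d(CW,FK)=15, d(FK,OS)=20, d(FK,Y)=31/2, d(FK,Z)=23/2
step 4: merge (OS,Y) at d=11, Q=-193/2; branch lengths OS→29/4, Y→15/4; new cluster OSY
  updated: d(CW,OSY)=59/4, d(FK,OSY)=49/4, d(OSY,Z)=41/4
step 5: merge (CW,Z) at d=10, Q=-103/2; branch lengths CW→7, Z→3; new cluster CWZ
  updated: d(CWZ,FK)=33/4, d(CWZ,OSY)=15/2
step 6: merge (CWZ,FK) at d=33/4, Q=-28; branch lengths CWZ→7/4, FK→13/2; new cluster CFKWZ
  updated: d(CFKWZ,OSY)=23/4
step 7: merge (CFKWZ,OSY) at d=23/4; branch lengths CFKWZ→23/8, OSY→23/8; new cluster CFKOSWYZ
final tree: ((((C:3/10,W:57/10):7,Z:3):7/4,(F:-3/8,K:67/8):13/2):23/8,((O:13/4,S:23/4):29/4,Y:15/4):23/8)
total length: 58

58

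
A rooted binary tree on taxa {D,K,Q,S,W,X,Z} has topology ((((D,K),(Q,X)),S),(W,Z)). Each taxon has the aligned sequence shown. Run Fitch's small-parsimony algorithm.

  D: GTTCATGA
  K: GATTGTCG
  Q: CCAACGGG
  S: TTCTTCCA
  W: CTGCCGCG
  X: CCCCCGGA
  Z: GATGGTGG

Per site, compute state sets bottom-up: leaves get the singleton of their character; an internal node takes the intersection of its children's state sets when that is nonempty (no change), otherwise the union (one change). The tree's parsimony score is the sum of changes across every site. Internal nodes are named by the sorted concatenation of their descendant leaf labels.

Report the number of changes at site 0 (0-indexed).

3

[col 0] DK: children D:{G}, K:{G} ∩→ {G}; cost 0
[col 0] QX: children Q:{C}, X:{C} ∩→ {C}; cost 0
[col 0] DKQX: children DK:{G}, QX:{C} ∪→ {C,G}; cost 1
[col 0] DKQSX: children DKQX:{C,G}, S:{T} ∪→ {C,G,T}; cost 1
[col 0] WZ: children W:{C}, Z:{G} ∪→ {C,G}; cost 1
[col 0] DKQSWXZ: children DKQSX:{C,G,T}, WZ:{C,G} ∩→ {C,G}; cost 0
[col 1] DK: children D:{T}, K:{A} ∪→ {A,T}; cost 1
[col 1] QX: children Q:{C}, X:{C} ∩→ {C}; cost 0
[col 1] DKQX: children DK:{A,T}, QX:{C} ∪→ {A,C,T}; cost 1
[col 1] DKQSX: children DKQX:{A,C,T}, S:{T} ∩→ {T}; cost 0
[col 1] WZ: children W:{T}, Z:{A} ∪→ {A,T}; cost 1
[col 1] DKQSWXZ: children DKQSX:{T}, WZ:{A,T} ∩→ {T}; cost 0
[col 2] DK: children D:{T}, K:{T} ∩→ {T}; cost 0
[col 2] QX: children Q:{A}, X:{C} ∪→ {A,C}; cost 1
[col 2] DKQX: children DK:{T}, QX:{A,C} ∪→ {A,C,T}; cost 1
[col 2] DKQSX: children DKQX:{A,C,T}, S:{C} ∩→ {C}; cost 0
[col 2] WZ: children W:{G}, Z:{T} ∪→ {G,T}; cost 1
[col 2] DKQSWXZ: children DKQSX:{C}, WZ:{G,T} ∪→ {C,G,T}; cost 1
[col 3] DK: children D:{C}, K:{T} ∪→ {C,T}; cost 1
[col 3] QX: children Q:{A}, X:{C} ∪→ {A,C}; cost 1
[col 3] DKQX: children DK:{C,T}, QX:{A,C} ∩→ {C}; cost 0
[col 3] DKQSX: children DKQX:{C}, S:{T} ∪→ {C,T}; cost 1
[col 3] WZ: children W:{C}, Z:{G} ∪→ {C,G}; cost 1
[col 3] DKQSWXZ: children DKQSX:{C,T}, WZ:{C,G} ∩→ {C}; cost 0
[col 4] DK: children D:{A}, K:{G} ∪→ {A,G}; cost 1
[col 4] QX: children Q:{C}, X:{C} ∩→ {C}; cost 0
[col 4] DKQX: children DK:{A,G}, QX:{C} ∪→ {A,C,G}; cost 1
[col 4] DKQSX: children DKQX:{A,C,G}, S:{T} ∪→ {A,C,G,T}; cost 1
[col 4] WZ: children W:{C}, Z:{G} ∪→ {C,G}; cost 1
[col 4] DKQSWXZ: children DKQSX:{A,C,G,T}, WZ:{C,G} ∩→ {C,G}; cost 0
[col 5] DK: children D:{T}, K:{T} ∩→ {T}; cost 0
[col 5] QX: children Q:{G}, X:{G} ∩→ {G}; cost 0
[col 5] DKQX: children DK:{T}, QX:{G} ∪→ {G,T}; cost 1
[col 5] DKQSX: children DKQX:{G,T}, S:{C} ∪→ {C,G,T}; cost 1
[col 5] WZ: children W:{G}, Z:{T} ∪→ {G,T}; cost 1
[col 5] DKQSWXZ: children DKQSX:{C,G,T}, WZ:{G,T} ∩→ {G,T}; cost 0
[col 6] DK: children D:{G}, K:{C} ∪→ {C,G}; cost 1
[col 6] QX: children Q:{G}, X:{G} ∩→ {G}; cost 0
[col 6] DKQX: children DK:{C,G}, QX:{G} ∩→ {G}; cost 0
[col 6] DKQSX: children DKQX:{G}, S:{C} ∪→ {C,G}; cost 1
[col 6] WZ: children W:{C}, Z:{G} ∪→ {C,G}; cost 1
[col 6] DKQSWXZ: children DKQSX:{C,G}, WZ:{C,G} ∩→ {C,G}; cost 0
[col 7] DK: children D:{A}, K:{G} ∪→ {A,G}; cost 1
[col 7] QX: children Q:{G}, X:{A} ∪→ {A,G}; cost 1
[col 7] DKQX: children DK:{A,G}, QX:{A,G} ∩→ {A,G}; cost 0
[col 7] DKQSX: children DKQX:{A,G}, S:{A} ∩→ {A}; cost 0
[col 7] WZ: children W:{G}, Z:{G} ∩→ {G}; cost 0
[col 7] DKQSWXZ: children DKQSX:{A}, WZ:{G} ∪→ {A,G}; cost 1
per-site changes: [3, 3, 4, 4, 4, 3, 3, 3]; total = 27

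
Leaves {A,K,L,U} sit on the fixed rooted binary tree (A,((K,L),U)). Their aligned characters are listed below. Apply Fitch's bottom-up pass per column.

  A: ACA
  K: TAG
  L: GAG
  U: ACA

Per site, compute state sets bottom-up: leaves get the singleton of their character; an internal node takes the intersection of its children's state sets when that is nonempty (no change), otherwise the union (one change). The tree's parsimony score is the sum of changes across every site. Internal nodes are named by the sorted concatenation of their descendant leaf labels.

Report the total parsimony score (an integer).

KL@0: {T} ∪ {G} = {G,T} (union, +1)
KLU@0: {G,T} ∪ {A} = {A,G,T} (union, +1)
AKLU@0: {A} ∩ {A,G,T} = {A} (intersection, +0)
KL@1: {A} ∩ {A} = {A} (intersection, +0)
KLU@1: {A} ∪ {C} = {A,C} (union, +1)
AKLU@1: {C} ∩ {A,C} = {C} (intersection, +0)
KL@2: {G} ∩ {G} = {G} (intersection, +0)
KLU@2: {G} ∪ {A} = {A,G} (union, +1)
AKLU@2: {A} ∩ {A,G} = {A} (intersection, +0)
per-site changes: [2, 1, 1]; total = 4

4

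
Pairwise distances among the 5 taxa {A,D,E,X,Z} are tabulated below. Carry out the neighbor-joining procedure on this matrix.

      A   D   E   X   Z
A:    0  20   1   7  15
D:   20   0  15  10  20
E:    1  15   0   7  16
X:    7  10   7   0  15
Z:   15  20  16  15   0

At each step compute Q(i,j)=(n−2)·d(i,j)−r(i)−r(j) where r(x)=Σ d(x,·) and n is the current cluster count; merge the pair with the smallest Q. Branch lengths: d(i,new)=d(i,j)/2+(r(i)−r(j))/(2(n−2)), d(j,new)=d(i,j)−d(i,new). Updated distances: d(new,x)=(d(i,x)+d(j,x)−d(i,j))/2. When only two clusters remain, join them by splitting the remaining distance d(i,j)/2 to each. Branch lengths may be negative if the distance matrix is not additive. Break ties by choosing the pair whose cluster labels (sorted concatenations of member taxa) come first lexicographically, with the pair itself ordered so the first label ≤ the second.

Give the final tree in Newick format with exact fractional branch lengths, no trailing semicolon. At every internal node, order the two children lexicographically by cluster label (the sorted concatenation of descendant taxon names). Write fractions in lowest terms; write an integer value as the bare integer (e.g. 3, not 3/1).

((((A:7/6,E:-1/6):37/8,Z:83/8):17/8,D:71/8):9/16,X:9/16)

iteration 1: select A,E (d=1, Q=-79); attach at lengths (7/6, -1/6); label the merged cluster AE
  updated: d(AE,D)=17, d(AE,X)=13/2, d(AE,Z)=15
iteration 2: select AE,Z (d=15, Q=-117/2); attach at lengths (37/8, 83/8); label the merged cluster AEZ
  updated: d(AEZ,D)=11, d(AEZ,X)=13/4
iteration 3: select AEZ,D (d=11, Q=-97/4); attach at lengths (17/8, 71/8); label the merged cluster ADEZ
  updated: d(ADEZ,X)=9/8
iteration 4: select ADEZ,X (d=9/8); attach at lengths (9/16, 9/16); label the merged cluster ADEXZ
final tree: ((((A:7/6,E:-1/6):37/8,Z:83/8):17/8,D:71/8):9/16,X:9/16)
total length: 225/8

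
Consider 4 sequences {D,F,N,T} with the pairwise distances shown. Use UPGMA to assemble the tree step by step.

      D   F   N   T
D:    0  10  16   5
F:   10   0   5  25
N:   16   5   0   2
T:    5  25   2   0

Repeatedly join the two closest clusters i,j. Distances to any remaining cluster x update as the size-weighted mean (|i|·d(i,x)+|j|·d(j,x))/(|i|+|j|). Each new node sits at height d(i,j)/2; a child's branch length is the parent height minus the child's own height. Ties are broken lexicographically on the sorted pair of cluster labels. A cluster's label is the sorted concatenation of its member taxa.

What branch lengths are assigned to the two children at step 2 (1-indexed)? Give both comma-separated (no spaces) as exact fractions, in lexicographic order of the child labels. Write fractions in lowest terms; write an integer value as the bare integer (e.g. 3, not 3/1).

1. join N+T (d=2) ⇒ NT; edges |N|=1, |T|=1
  updated: d(D,NT)=21/2, d(F,NT)=15
2. join D+F (d=10) ⇒ DF; edges |D|=5, |F|=5
  updated: d(DF,NT)=51/4
3. join DF+NT (d=51/4) ⇒ DFNT; edges |DF|=11/8, |NT|=43/8
final tree: ((D:5,F:5):11/8,(N:1,T:1):43/8)
total length: 75/4

5,5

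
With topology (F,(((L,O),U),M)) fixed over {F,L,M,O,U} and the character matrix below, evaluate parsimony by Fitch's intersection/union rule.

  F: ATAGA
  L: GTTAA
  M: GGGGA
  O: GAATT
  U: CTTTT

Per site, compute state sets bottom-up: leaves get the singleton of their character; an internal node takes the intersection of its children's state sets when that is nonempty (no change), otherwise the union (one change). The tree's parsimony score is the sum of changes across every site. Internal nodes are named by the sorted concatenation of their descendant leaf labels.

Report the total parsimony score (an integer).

LO@0: {G} ∩ {G} = {G} (intersection, +0)
LOU@0: {G} ∪ {C} = {C,G} (union, +1)
LMOU@0: {C,G} ∩ {G} = {G} (intersection, +0)
FLMOU@0: {A} ∪ {G} = {A,G} (union, +1)
LO@1: {T} ∪ {A} = {A,T} (union, +1)
LOU@1: {A,T} ∩ {T} = {T} (intersection, +0)
LMOU@1: {T} ∪ {G} = {G,T} (union, +1)
FLMOU@1: {T} ∩ {G,T} = {T} (intersection, +0)
LO@2: {T} ∪ {A} = {A,T} (union, +1)
LOU@2: {A,T} ∩ {T} = {T} (intersection, +0)
LMOU@2: {T} ∪ {G} = {G,T} (union, +1)
FLMOU@2: {A} ∪ {G,T} = {A,G,T} (union, +1)
LO@3: {A} ∪ {T} = {A,T} (union, +1)
LOU@3: {A,T} ∩ {T} = {T} (intersection, +0)
LMOU@3: {T} ∪ {G} = {G,T} (union, +1)
FLMOU@3: {G} ∩ {G,T} = {G} (intersection, +0)
LO@4: {A} ∪ {T} = {A,T} (union, +1)
LOU@4: {A,T} ∩ {T} = {T} (intersection, +0)
LMOU@4: {T} ∪ {A} = {A,T} (union, +1)
FLMOU@4: {A} ∩ {A,T} = {A} (intersection, +0)
per-site changes: [2, 2, 3, 2, 2]; total = 11

11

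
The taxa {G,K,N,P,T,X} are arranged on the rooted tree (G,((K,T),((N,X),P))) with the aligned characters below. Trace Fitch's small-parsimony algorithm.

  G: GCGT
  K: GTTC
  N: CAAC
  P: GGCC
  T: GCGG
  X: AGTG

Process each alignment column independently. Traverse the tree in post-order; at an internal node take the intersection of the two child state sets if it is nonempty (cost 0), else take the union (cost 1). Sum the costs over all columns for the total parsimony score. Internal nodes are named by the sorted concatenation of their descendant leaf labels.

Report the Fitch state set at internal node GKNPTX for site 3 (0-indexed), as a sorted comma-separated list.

KT@0: {G} ∩ {G} = {G} (intersection, +0)
NX@0: {C} ∪ {A} = {A,C} (union, +1)
NPX@0: {A,C} ∪ {G} = {A,C,G} (union, +1)
KNPTX@0: {G} ∩ {A,C,G} = {G} (intersection, +0)
GKNPTX@0: {G} ∩ {G} = {G} (intersection, +0)
KT@1: {T} ∪ {C} = {C,T} (union, +1)
NX@1: {A} ∪ {G} = {A,G} (union, +1)
NPX@1: {A,G} ∩ {G} = {G} (intersection, +0)
KNPTX@1: {C,T} ∪ {G} = {C,G,T} (union, +1)
GKNPTX@1: {C} ∩ {C,G,T} = {C} (intersection, +0)
KT@2: {T} ∪ {G} = {G,T} (union, +1)
NX@2: {A} ∪ {T} = {A,T} (union, +1)
NPX@2: {A,T} ∪ {C} = {A,C,T} (union, +1)
KNPTX@2: {G,T} ∩ {A,C,T} = {T} (intersection, +0)
GKNPTX@2: {G} ∪ {T} = {G,T} (union, +1)
KT@3: {C} ∪ {G} = {C,G} (union, +1)
NX@3: {C} ∪ {G} = {C,G} (union, +1)
NPX@3: {C,G} ∩ {C} = {C} (intersection, +0)
KNPTX@3: {C,G} ∩ {C} = {C} (intersection, +0)
GKNPTX@3: {T} ∪ {C} = {C,T} (union, +1)
per-site changes: [2, 3, 4, 3]; total = 12

C,T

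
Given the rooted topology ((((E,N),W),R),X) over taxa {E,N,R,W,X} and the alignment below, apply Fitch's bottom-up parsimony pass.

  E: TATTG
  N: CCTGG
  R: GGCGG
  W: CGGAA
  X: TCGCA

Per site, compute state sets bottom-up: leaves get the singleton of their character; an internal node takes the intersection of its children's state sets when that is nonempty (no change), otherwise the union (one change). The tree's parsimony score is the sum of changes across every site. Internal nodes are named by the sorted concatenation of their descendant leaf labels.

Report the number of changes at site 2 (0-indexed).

2

site 0, node EN: E={T} ∪ N={C} → {C,T} (+1)
site 0, node ENW: EN={C,T} ∩ W={C} → {C} (+0)
site 0, node ENRW: ENW={C} ∪ R={G} → {C,G} (+1)
site 0, node ENRWX: ENRW={C,G} ∪ X={T} → {C,G,T} (+1)
site 1, node EN: E={A} ∪ N={C} → {A,C} (+1)
site 1, node ENW: EN={A,C} ∪ W={G} → {A,C,G} (+1)
site 1, node ENRW: ENW={A,C,G} ∩ R={G} → {G} (+0)
site 1, node ENRWX: ENRW={G} ∪ X={C} → {C,G} (+1)
site 2, node EN: E={T} ∩ N={T} → {T} (+0)
site 2, node ENW: EN={T} ∪ W={G} → {G,T} (+1)
site 2, node ENRW: ENW={G,T} ∪ R={C} → {C,G,T} (+1)
site 2, node ENRWX: ENRW={C,G,T} ∩ X={G} → {G} (+0)
site 3, node EN: E={T} ∪ N={G} → {G,T} (+1)
site 3, node ENW: EN={G,T} ∪ W={A} → {A,G,T} (+1)
site 3, node ENRW: ENW={A,G,T} ∩ R={G} → {G} (+0)
site 3, node ENRWX: ENRW={G} ∪ X={C} → {C,G} (+1)
site 4, node EN: E={G} ∩ N={G} → {G} (+0)
site 4, node ENW: EN={G} ∪ W={A} → {A,G} (+1)
site 4, node ENRW: ENW={A,G} ∩ R={G} → {G} (+0)
site 4, node ENRWX: ENRW={G} ∪ X={A} → {A,G} (+1)
per-site changes: [3, 3, 2, 3, 2]; total = 13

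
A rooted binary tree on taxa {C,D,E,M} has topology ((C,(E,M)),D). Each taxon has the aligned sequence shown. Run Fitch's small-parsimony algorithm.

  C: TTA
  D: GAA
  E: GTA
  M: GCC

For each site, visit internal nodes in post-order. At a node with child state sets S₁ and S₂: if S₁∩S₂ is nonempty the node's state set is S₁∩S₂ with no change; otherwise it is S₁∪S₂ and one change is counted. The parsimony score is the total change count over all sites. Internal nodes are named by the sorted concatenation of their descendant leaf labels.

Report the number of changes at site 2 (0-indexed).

1

site 0, node EM: E={G} ∩ M={G} → {G} (+0)
site 0, node CEM: C={T} ∪ EM={G} → {G,T} (+1)
site 0, node CDEM: CEM={G,T} ∩ D={G} → {G} (+0)
site 1, node EM: E={T} ∪ M={C} → {C,T} (+1)
site 1, node CEM: C={T} ∩ EM={C,T} → {T} (+0)
site 1, node CDEM: CEM={T} ∪ D={A} → {A,T} (+1)
site 2, node EM: E={A} ∪ M={C} → {A,C} (+1)
site 2, node CEM: C={A} ∩ EM={A,C} → {A} (+0)
site 2, node CDEM: CEM={A} ∩ D={A} → {A} (+0)
per-site changes: [1, 2, 1]; total = 4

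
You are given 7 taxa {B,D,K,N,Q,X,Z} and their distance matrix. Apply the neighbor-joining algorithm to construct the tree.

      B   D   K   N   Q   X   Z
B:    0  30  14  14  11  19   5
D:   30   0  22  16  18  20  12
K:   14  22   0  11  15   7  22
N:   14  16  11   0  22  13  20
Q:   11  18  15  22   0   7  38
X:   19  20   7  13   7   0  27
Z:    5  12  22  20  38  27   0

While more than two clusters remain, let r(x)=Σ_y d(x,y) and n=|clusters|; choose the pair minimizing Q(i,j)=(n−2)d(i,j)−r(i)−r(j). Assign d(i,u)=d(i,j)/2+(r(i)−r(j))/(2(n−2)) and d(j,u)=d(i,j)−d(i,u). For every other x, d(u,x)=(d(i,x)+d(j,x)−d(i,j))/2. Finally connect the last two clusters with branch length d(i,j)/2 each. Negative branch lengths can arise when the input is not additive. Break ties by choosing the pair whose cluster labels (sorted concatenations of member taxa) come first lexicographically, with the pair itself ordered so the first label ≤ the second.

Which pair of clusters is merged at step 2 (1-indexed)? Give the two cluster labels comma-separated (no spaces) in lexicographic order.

step 1: merge (B,Z) at d=5, Q=-192; branch lengths B→-3/5, Z→28/5; new cluster BZ
  updated: d(BZ,D)=37/2, d(BZ,K)=31/2, d(BZ,N)=29/2, d(BZ,Q)=22, d(BZ,X)=41/2
step 2: merge (Q,X) at d=7, Q=-247/2; branch lengths Q→89/16, X→23/16; new cluster QX
  updated: d(BZ,QX)=71/4, d(D,QX)=31/2, d(K,QX)=15/2, d(N,QX)=14
step 3: merge (K,QX) at d=15/2, Q=-353/4; branch lengths K→95/24, QX→85/24; new cluster KQX
  updated: d(BZ,KQX)=103/8, d(D,KQX)=15, d(KQX,N)=35/4
step 4: merge (BZ,D) at d=37/2, Q=-467/8; branch lengths BZ→267/32, D→325/32; new cluster BDZ
  updated: d(BDZ,KQX)=75/16, d(BDZ,N)=6
step 5: merge (BDZ,KQX) at d=75/16, Q=-311/16; branch lengths BDZ→31/32, KQX→119/32; new cluster BDKQXZ
  updated: d(BDKQXZ,N)=161/32
step 6: merge (BDKQXZ,N) at d=161/32; branch lengths BDKQXZ→161/64, N→161/64; new cluster BDKNQXZ
final tree: ((((B:-3/5,Z:28/5):267/32,D:325/32):31/32,(K:95/24,(Q:89/16,X:23/16):85/24):119/32):161/64,N:161/64)
total length: 1527/32

Q,X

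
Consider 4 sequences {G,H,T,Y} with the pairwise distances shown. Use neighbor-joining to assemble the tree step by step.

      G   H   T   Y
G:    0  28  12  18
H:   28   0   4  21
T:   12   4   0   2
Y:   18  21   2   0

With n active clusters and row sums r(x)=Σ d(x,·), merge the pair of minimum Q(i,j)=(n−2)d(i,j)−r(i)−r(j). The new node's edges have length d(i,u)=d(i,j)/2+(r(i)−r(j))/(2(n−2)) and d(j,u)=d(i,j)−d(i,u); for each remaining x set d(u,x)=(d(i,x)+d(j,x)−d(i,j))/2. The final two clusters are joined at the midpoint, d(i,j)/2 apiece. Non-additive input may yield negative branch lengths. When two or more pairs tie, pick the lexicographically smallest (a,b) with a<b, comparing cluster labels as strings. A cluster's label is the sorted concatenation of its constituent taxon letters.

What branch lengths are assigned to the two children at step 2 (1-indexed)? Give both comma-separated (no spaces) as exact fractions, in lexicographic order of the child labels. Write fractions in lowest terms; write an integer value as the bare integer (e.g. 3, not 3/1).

19/4,43/4

1. join G+Y (d=18, Q=-63) ⇒ GY; edges |G|=53/4, |Y|=19/4
  updated: d(GY,H)=31/2, d(GY,T)=-2
2. join GY+H (d=31/2, Q=-35/2) ⇒ GHY; edges |GY|=19/4, |H|=43/4
  updated: d(GHY,T)=-27/4
3. join GHY+T (d=-27/4) ⇒ GHTY; edges |GHY|=-27/8, |T|=-27/8
final tree: (((G:53/4,Y:19/4):19/4,H:43/4):-27/8,T:-27/8)
total length: 107/4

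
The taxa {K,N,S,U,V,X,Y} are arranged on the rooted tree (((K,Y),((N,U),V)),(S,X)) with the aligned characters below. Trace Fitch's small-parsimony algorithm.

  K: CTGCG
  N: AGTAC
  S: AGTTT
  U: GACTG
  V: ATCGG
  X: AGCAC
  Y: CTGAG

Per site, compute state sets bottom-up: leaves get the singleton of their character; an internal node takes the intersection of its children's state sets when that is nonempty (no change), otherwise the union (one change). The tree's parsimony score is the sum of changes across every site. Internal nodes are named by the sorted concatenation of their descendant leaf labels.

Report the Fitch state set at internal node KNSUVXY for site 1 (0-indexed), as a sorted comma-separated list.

[col 0] KY: children K:{C}, Y:{C} ∩→ {C}; cost 0
[col 0] NU: children N:{A}, U:{G} ∪→ {A,G}; cost 1
[col 0] NUV: children NU:{A,G}, V:{A} ∩→ {A}; cost 0
[col 0] KNUVY: children KY:{C}, NUV:{A} ∪→ {A,C}; cost 1
[col 0] SX: children S:{A}, X:{A} ∩→ {A}; cost 0
[col 0] KNSUVXY: children KNUVY:{A,C}, SX:{A} ∩→ {A}; cost 0
[col 1] KY: children K:{T}, Y:{T} ∩→ {T}; cost 0
[col 1] NU: children N:{G}, U:{A} ∪→ {A,G}; cost 1
[col 1] NUV: children NU:{A,G}, V:{T} ∪→ {A,G,T}; cost 1
[col 1] KNUVY: children KY:{T}, NUV:{A,G,T} ∩→ {T}; cost 0
[col 1] SX: children S:{G}, X:{G} ∩→ {G}; cost 0
[col 1] KNSUVXY: children KNUVY:{T}, SX:{G} ∪→ {G,T}; cost 1
[col 2] KY: children K:{G}, Y:{G} ∩→ {G}; cost 0
[col 2] NU: children N:{T}, U:{C} ∪→ {C,T}; cost 1
[col 2] NUV: children NU:{C,T}, V:{C} ∩→ {C}; cost 0
[col 2] KNUVY: children KY:{G}, NUV:{C} ∪→ {C,G}; cost 1
[col 2] SX: children S:{T}, X:{C} ∪→ {C,T}; cost 1
[col 2] KNSUVXY: children KNUVY:{C,G}, SX:{C,T} ∩→ {C}; cost 0
[col 3] KY: children K:{C}, Y:{A} ∪→ {A,C}; cost 1
[col 3] NU: children N:{A}, U:{T} ∪→ {A,T}; cost 1
[col 3] NUV: children NU:{A,T}, V:{G} ∪→ {A,G,T}; cost 1
[col 3] KNUVY: children KY:{A,C}, NUV:{A,G,T} ∩→ {A}; cost 0
[col 3] SX: children S:{T}, X:{A} ∪→ {A,T}; cost 1
[col 3] KNSUVXY: children KNUVY:{A}, SX:{A,T} ∩→ {A}; cost 0
[col 4] KY: children K:{G}, Y:{G} ∩→ {G}; cost 0
[col 4] NU: children N:{C}, U:{G} ∪→ {C,G}; cost 1
[col 4] NUV: children NU:{C,G}, V:{G} ∩→ {G}; cost 0
[col 4] KNUVY: children KY:{G}, NUV:{G} ∩→ {G}; cost 0
[col 4] SX: children S:{T}, X:{C} ∪→ {C,T}; cost 1
[col 4] KNSUVXY: children KNUVY:{G}, SX:{C,T} ∪→ {C,G,T}; cost 1
per-site changes: [2, 3, 3, 4, 3]; total = 15

G,T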